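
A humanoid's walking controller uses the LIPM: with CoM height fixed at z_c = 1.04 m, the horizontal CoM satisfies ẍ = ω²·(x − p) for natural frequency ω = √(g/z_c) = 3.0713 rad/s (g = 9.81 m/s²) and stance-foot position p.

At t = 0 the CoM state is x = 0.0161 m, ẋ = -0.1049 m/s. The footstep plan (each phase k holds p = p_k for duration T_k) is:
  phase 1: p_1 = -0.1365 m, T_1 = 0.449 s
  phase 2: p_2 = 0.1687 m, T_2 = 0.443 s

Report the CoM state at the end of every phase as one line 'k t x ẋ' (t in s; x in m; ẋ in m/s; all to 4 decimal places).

phase 1: p=-0.1365, T=0.449, ωT=1.379014, cosh=2.111405, sinh=1.859578; start (x,ẋ)=(0.016100, -0.104900) → end (x,ẋ)=(0.122187, 0.650061)
phase 2: p=0.1687, T=0.443, ωT=1.360586, cosh=2.077494, sinh=1.820983; start (x,ẋ)=(0.122187, 0.650061) → end (x,ẋ)=(0.457492, 1.090359)

1 0.4490 0.1222 0.6501
2 0.8920 0.4575 1.0904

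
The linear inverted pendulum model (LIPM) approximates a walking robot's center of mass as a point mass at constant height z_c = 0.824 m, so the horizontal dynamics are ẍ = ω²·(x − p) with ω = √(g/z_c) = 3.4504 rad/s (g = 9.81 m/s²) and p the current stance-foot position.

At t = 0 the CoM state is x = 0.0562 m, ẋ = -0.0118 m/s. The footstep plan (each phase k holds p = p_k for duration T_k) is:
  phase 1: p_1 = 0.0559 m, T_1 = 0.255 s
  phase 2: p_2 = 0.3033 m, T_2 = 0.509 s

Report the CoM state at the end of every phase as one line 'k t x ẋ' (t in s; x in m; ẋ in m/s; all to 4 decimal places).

phase 1: p=0.0559, T=0.255, ωT=0.879852, cosh=1.412694, sinh=0.997849; start (x,ẋ)=(0.056200, -0.011800) → end (x,ẋ)=(0.052911, -0.015637)
phase 2: p=0.3033, T=0.509, ωT=1.756254, cosh=2.981697, sinh=2.809006; start (x,ẋ)=(0.052911, -0.015637) → end (x,ẋ)=(-0.456013, -2.473441)

1 0.2550 0.0529 -0.0156
2 0.7640 -0.4560 -2.4734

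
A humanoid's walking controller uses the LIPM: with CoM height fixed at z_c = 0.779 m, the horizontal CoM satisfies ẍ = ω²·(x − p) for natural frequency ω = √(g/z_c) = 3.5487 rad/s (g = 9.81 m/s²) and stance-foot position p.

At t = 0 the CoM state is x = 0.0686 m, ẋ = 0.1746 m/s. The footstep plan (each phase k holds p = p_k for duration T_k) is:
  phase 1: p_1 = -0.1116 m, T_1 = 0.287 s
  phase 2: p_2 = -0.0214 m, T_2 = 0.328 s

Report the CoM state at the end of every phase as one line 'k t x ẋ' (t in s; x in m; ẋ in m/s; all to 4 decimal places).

1 0.2870 0.2297 1.0431
2 0.6150 0.8446 3.1208

phase 1: p=-0.1116, T=0.287, ωT=1.018477, cosh=1.565059, sinh=1.203915; start (x,ẋ)=(0.068600, 0.174600) → end (x,ẋ)=(0.229658, 1.043134)
phase 2: p=-0.0214, T=0.328, ωT=1.163974, cosh=1.757438, sinh=1.445196; start (x,ẋ)=(0.229658, 1.043134) → end (x,ẋ)=(0.844631, 3.120809)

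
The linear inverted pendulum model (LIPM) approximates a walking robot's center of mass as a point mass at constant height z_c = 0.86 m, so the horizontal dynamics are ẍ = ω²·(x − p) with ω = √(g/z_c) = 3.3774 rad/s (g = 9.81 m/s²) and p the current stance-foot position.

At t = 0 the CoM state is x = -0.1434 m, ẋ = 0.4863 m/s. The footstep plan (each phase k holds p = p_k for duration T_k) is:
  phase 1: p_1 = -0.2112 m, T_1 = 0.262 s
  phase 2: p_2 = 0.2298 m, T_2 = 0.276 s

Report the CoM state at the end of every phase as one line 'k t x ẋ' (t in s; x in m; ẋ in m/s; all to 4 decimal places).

1 0.2620 0.0296 0.9196
2 0.5380 0.2284 0.6233

phase 1: p=-0.2112, T=0.262, ωT=0.884879, cosh=1.417727, sinh=1.004963; start (x,ẋ)=(-0.143400, 0.486300) → end (x,ẋ)=(0.029623, 0.919565)
phase 2: p=0.2298, T=0.276, ωT=0.932162, cosh=1.466849, sinh=1.073147; start (x,ẋ)=(0.029623, 0.919565) → end (x,ẋ)=(0.228357, 0.623332)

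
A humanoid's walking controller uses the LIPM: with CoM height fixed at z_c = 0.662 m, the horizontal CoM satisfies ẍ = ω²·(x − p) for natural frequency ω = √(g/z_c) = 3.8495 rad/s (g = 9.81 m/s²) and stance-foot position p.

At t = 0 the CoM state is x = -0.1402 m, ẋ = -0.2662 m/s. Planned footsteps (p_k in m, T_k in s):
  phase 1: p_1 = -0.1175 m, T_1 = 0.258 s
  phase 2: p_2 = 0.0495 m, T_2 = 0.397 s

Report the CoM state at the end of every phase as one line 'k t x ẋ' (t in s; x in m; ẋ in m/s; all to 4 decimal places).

phase 1: p=-0.1175, T=0.258, ωT=0.993171, cosh=1.535091, sinh=1.164691; start (x,ẋ)=(-0.140200, -0.266200) → end (x,ẋ)=(-0.232887, -0.510416)
phase 2: p=0.0495, T=0.397, ωT=1.528252, cosh=2.413512, sinh=2.196597; start (x,ẋ)=(-0.232887, -0.510416) → end (x,ẋ)=(-0.923298, -3.619704)

1 0.2580 -0.2329 -0.5104
2 0.6550 -0.9233 -3.6197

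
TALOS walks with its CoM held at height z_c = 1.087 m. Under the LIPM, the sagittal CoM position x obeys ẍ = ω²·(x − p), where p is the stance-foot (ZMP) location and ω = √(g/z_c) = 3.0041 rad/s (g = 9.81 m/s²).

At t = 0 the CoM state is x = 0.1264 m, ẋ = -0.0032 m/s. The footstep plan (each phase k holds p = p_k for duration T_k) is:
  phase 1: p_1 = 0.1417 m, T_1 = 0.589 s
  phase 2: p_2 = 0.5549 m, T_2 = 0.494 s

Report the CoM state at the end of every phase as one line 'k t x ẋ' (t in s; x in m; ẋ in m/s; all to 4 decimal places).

1 0.5890 0.0925 -0.1406
2 1.0830 -0.6152 -3.2321

phase 1: p=0.1417, T=0.589, ωT=1.769415, cosh=3.018926, sinh=2.848493; start (x,ẋ)=(0.126400, -0.003200) → end (x,ẋ)=(0.092476, -0.140585)
phase 2: p=0.5549, T=0.494, ωT=1.484025, cosh=2.318694, sinh=2.091971; start (x,ẋ)=(0.092476, -0.140585) → end (x,ẋ)=(-0.615219, -3.232071)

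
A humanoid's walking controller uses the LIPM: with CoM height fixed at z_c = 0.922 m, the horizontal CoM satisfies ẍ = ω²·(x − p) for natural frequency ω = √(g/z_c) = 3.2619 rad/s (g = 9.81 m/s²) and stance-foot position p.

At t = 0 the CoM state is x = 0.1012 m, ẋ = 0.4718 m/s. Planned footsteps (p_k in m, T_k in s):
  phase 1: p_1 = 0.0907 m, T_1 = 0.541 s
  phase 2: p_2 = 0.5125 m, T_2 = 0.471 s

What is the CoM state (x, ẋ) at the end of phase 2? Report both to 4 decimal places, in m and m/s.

x = 1.5898, ẋ = 3.8262

phase 1: p=0.0907, T=0.541, ωT=1.764688, cosh=3.005495, sinh=2.834255; start (x,ẋ)=(0.101200, 0.471800) → end (x,ẋ)=(0.532203, 1.515066)
phase 2: p=0.5125, T=0.471, ωT=1.536355, cosh=2.431391, sinh=2.216227; start (x,ẋ)=(0.532203, 1.515066) → end (x,ẋ)=(1.589785, 3.826154)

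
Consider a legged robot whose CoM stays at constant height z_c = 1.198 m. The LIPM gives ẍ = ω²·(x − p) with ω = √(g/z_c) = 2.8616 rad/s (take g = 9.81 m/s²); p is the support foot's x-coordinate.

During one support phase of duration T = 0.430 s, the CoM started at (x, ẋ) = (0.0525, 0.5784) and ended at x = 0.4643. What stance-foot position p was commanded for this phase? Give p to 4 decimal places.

p = -0.0587

ωT = 2.8616·0.430 = 1.230488; cosh(ωT) = 1.857525, sinh(ωT) = 1.565375
x(T) = p + (x₀−p)·cosh(ωT) + (ẋ₀/ω)·sinh(ωT) ⇒ p·(1 − cosh) = x(T) − x₀·cosh − (ẋ₀/ω)·sinh
numerator   = 0.4643 − (0.0525)·1.857525 − (0.5784/2.8616)·1.565375 = 0.050379
denominator = 1 − 1.857525 = -0.857525
p = 0.050379 / -0.857525 = -0.0587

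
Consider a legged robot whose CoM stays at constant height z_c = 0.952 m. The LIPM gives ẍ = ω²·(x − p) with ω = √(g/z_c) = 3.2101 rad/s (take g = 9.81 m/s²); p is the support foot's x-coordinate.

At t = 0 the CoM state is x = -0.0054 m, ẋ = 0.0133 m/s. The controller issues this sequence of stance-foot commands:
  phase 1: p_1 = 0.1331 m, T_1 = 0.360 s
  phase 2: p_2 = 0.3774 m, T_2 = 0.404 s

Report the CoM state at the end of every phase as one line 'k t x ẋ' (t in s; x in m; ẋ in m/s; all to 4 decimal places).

phase 1: p=0.1331, T=0.360, ωT=1.155636, cosh=1.745450, sinh=1.430593; start (x,ẋ)=(-0.005400, 0.013300) → end (x,ẋ)=(-0.102718, -0.612825)
phase 2: p=0.3774, T=0.404, ωT=1.296880, cosh=1.965626, sinh=1.692242; start (x,ẋ)=(-0.102718, -0.612825) → end (x,ẋ)=(-0.889390, -3.812712)

1 0.3600 -0.1027 -0.6128
2 0.7640 -0.8894 -3.8127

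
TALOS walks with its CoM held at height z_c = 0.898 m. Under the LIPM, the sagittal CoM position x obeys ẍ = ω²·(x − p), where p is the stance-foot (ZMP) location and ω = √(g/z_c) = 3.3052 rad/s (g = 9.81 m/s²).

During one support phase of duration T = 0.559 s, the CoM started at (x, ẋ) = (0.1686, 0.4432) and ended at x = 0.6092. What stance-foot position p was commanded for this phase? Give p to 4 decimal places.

ωT = 3.3052·0.559 = 1.847607; cosh(ωT) = 3.251116, sinh(ωT) = 3.093502
x(T) = p + (x₀−p)·cosh(ωT) + (ẋ₀/ω)·sinh(ωT) ⇒ p·(1 − cosh) = x(T) − x₀·cosh − (ẋ₀/ω)·sinh
numerator   = 0.6092 − (0.1686)·3.251116 − (0.4432/3.3052)·3.093502 = -0.353751
denominator = 1 − 3.251116 = -2.251116
p = -0.353751 / -2.251116 = 0.1571

p = 0.1571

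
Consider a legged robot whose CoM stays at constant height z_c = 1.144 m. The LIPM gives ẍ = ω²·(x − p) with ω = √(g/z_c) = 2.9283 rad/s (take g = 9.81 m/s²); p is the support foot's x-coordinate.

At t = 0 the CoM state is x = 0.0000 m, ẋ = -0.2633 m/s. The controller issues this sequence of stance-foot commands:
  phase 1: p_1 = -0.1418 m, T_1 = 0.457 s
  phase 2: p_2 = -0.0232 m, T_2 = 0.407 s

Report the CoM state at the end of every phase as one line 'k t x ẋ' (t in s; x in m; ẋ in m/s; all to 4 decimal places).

1 0.4570 -0.0125 0.2006
2 0.8640 0.0984 0.4076

phase 1: p=-0.1418, T=0.457, ωT=1.338233, cosh=2.037305, sinh=1.774996; start (x,ẋ)=(0.000000, -0.263300) → end (x,ẋ)=(-0.012510, 0.200615)
phase 2: p=-0.0232, T=0.407, ωT=1.191818, cosh=1.798366, sinh=1.494697; start (x,ẋ)=(-0.012510, 0.200615) → end (x,ẋ)=(0.098424, 0.407567)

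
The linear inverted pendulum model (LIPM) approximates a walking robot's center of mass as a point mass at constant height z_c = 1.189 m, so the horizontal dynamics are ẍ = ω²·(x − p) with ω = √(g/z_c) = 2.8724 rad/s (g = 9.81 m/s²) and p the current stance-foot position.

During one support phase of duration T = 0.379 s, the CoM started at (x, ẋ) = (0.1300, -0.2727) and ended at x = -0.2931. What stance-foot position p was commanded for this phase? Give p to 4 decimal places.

p = 0.5862

ωT = 2.8724·0.379 = 1.088640; cosh(ωT) = 1.653452, sinh(ωT) = 1.316778
x(T) = p + (x₀−p)·cosh(ωT) + (ẋ₀/ω)·sinh(ωT) ⇒ p·(1 − cosh) = x(T) − x₀·cosh − (ẋ₀/ω)·sinh
numerator   = -0.2931 − (0.1300)·1.653452 − (-0.2727/2.8724)·1.316778 = -0.383036
denominator = 1 − 1.653452 = -0.653452
p = -0.383036 / -0.653452 = 0.5862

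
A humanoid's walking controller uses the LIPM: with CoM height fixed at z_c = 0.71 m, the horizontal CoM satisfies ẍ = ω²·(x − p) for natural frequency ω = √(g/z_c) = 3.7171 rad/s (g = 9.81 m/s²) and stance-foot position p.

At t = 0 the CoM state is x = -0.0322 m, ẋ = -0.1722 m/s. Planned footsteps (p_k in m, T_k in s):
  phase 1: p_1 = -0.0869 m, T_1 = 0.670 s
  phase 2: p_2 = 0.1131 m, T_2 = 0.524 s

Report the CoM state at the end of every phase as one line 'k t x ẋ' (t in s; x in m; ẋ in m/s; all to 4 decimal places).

1 0.6700 -0.0322 0.1722
2 1.1940 -0.2476 -1.2390

phase 1: p=-0.0869, T=0.670, ωT=2.490457, cosh=6.074831, sinh=5.991959; start (x,ẋ)=(-0.032200, -0.172200) → end (x,ẋ)=(-0.032193, 0.172231)
phase 2: p=0.1131, T=0.524, ωT=1.947760, cosh=3.577778, sinh=3.435185; start (x,ẋ)=(-0.032193, 0.172231) → end (x,ẋ)=(-0.247557, -1.239028)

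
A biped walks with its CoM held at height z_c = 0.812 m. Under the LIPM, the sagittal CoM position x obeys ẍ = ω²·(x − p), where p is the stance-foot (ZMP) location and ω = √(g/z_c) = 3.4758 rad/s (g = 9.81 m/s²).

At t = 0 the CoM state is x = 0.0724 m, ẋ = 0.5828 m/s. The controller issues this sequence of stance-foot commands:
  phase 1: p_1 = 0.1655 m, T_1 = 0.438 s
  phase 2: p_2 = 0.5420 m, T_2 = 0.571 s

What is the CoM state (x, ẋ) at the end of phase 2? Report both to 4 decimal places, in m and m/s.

x = 0.3859, ẋ = -0.3355

phase 1: p=0.1655, T=0.438, ωT=1.522400, cosh=2.400701, sinh=2.182513; start (x,ẋ)=(0.072400, 0.582800) → end (x,ẋ)=(0.307945, 0.692874)
phase 2: p=0.5420, T=0.571, ωT=1.984682, cosh=3.707078, sinh=3.569654; start (x,ẋ)=(0.307945, 0.692874) → end (x,ẋ)=(0.385921, -0.335482)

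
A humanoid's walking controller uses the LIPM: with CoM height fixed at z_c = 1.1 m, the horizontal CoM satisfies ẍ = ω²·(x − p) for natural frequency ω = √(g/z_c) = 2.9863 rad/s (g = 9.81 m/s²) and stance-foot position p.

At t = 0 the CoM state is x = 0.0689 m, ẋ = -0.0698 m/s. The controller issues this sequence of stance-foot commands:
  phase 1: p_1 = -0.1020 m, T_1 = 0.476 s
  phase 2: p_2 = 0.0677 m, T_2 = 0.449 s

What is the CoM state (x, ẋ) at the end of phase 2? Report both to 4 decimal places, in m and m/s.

phase 1: p=-0.1020, T=0.476, ωT=1.421479, cosh=2.192300, sinh=1.950943; start (x,ẋ)=(0.068900, -0.069800) → end (x,ẋ)=(0.227064, 0.842658)
phase 2: p=0.0677, T=0.449, ωT=1.340849, cosh=2.041955, sinh=1.780331; start (x,ẋ)=(0.227064, 0.842658) → end (x,ẋ)=(0.895478, 2.567944)

x = 0.8955, ẋ = 2.5679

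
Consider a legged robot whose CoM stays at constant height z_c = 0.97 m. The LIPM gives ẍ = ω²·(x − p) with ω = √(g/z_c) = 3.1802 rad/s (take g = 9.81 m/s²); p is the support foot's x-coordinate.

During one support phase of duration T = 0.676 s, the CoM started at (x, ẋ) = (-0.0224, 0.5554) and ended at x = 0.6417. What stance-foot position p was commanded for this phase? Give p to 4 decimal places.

p = 0.0001

ωT = 3.1802·0.676 = 2.149815; cosh(ωT) = 4.349889, sinh(ωT) = 4.233383
x(T) = p + (x₀−p)·cosh(ωT) + (ẋ₀/ω)·sinh(ωT) ⇒ p·(1 − cosh) = x(T) − x₀·cosh − (ẋ₀/ω)·sinh
numerator   = 0.6417 − (-0.0224)·4.349889 − (0.5554/3.1802)·4.233383 = -0.000194
denominator = 1 − 4.349889 = -3.349889
p = -0.000194 / -3.349889 = 0.0001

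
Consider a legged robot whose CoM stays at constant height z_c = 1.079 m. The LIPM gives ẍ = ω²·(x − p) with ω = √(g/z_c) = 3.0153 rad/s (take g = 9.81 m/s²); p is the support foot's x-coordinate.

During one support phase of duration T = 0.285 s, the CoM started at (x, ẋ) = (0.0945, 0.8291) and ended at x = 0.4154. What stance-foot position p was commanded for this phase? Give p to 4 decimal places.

ωT = 3.0153·0.285 = 0.859360; cosh(ωT) = 1.392541, sinh(ωT) = 0.969109
x(T) = p + (x₀−p)·cosh(ωT) + (ẋ₀/ω)·sinh(ωT) ⇒ p·(1 − cosh) = x(T) − x₀·cosh − (ẋ₀/ω)·sinh
numerator   = 0.4154 − (0.0945)·1.392541 − (0.8291/3.0153)·0.969109 = 0.017335
denominator = 1 − 1.392541 = -0.392541
p = 0.017335 / -0.392541 = -0.0442

p = -0.0442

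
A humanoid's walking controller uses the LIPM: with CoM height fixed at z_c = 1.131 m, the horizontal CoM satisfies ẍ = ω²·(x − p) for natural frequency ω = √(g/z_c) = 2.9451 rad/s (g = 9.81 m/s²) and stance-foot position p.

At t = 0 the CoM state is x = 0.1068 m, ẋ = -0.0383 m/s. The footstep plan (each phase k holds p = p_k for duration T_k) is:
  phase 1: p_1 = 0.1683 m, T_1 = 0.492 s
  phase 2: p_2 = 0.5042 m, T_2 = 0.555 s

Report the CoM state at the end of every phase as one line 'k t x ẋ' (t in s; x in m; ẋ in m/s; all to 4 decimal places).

phase 1: p=0.1683, T=0.492, ωT=1.448989, cosh=2.246808, sinh=2.012000; start (x,ẋ)=(0.106800, -0.038300) → end (x,ẋ)=(0.003956, -0.450474)
phase 2: p=0.5042, T=0.555, ωT=1.634531, cosh=2.661047, sinh=2.466003; start (x,ẋ)=(0.003956, -0.450474) → end (x,ẋ)=(-1.204165, -4.831816)

1 0.4920 0.0040 -0.4505
2 1.0470 -1.2042 -4.8318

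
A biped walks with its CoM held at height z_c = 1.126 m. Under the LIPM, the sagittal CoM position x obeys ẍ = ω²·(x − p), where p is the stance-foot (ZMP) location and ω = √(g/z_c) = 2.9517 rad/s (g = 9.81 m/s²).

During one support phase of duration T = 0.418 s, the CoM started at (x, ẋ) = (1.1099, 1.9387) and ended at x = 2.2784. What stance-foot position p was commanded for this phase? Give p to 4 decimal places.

ωT = 2.9517·0.418 = 1.233811; cosh(ωT) = 1.862736, sinh(ωT) = 1.571555
x(T) = p + (x₀−p)·cosh(ωT) + (ẋ₀/ω)·sinh(ωT) ⇒ p·(1 − cosh) = x(T) − x₀·cosh − (ẋ₀/ω)·sinh
numerator   = 2.2784 − (1.1099)·1.862736 − (1.9387/2.9517)·1.571555 = -0.821261
denominator = 1 − 1.862736 = -0.862736
p = -0.821261 / -0.862736 = 0.9519

p = 0.9519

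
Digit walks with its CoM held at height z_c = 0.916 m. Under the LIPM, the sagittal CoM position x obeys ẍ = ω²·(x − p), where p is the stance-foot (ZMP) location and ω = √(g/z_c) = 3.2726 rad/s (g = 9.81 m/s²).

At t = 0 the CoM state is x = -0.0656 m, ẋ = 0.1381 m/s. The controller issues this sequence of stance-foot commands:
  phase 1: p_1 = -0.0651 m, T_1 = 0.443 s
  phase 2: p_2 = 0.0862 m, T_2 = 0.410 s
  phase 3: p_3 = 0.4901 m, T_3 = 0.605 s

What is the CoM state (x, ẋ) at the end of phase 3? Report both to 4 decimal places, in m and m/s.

x = -0.6372, ẋ = -3.4876

phase 1: p=-0.0651, T=0.443, ωT=1.449762, cosh=2.248363, sinh=2.013736; start (x,ẋ)=(-0.065600, 0.138100) → end (x,ẋ)=(0.018753, 0.307204)
phase 2: p=0.0862, T=0.410, ωT=1.341766, cosh=2.043589, sinh=1.782205; start (x,ẋ)=(0.018753, 0.307204) → end (x,ẋ)=(0.115665, 0.234419)
phase 3: p=0.4901, T=0.605, ωT=1.979923, cosh=3.690133, sinh=3.552053; start (x,ẋ)=(0.115665, 0.234419) → end (x,ẋ)=(-0.637180, -3.487568)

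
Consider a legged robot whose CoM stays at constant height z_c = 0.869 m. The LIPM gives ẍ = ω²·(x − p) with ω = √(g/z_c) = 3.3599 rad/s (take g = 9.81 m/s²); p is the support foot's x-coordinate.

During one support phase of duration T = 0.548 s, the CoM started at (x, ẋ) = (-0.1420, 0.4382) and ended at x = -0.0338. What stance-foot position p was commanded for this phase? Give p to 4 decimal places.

p = -0.0109

ωT = 3.3599·0.548 = 1.841225; cosh(ωT) = 3.231440, sinh(ωT) = 3.072817
x(T) = p + (x₀−p)·cosh(ωT) + (ẋ₀/ω)·sinh(ωT) ⇒ p·(1 − cosh) = x(T) − x₀·cosh − (ẋ₀/ω)·sinh
numerator   = -0.0338 − (-0.1420)·3.231440 − (0.4382/3.3599)·3.072817 = 0.024306
denominator = 1 − 3.231440 = -2.231440
p = 0.024306 / -2.231440 = -0.0109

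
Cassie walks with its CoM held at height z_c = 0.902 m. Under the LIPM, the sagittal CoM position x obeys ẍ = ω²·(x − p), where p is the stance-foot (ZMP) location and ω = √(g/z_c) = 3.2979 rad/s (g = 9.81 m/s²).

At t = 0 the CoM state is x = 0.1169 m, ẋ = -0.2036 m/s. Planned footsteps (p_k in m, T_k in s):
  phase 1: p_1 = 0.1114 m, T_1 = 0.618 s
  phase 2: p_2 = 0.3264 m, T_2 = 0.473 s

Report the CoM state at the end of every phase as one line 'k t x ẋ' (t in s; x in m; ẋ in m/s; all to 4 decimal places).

phase 1: p=0.1114, T=0.618, ωT=2.038102, cosh=3.903152, sinh=3.772876; start (x,ẋ)=(0.116900, -0.203600) → end (x,ẋ)=(-0.100056, -0.726248)
phase 2: p=0.3264, T=0.473, ωT=1.559907, cosh=2.484266, sinh=2.274111; start (x,ẋ)=(-0.100056, -0.726248) → end (x,ẋ)=(-1.233824, -5.002522)

1 0.6180 -0.1001 -0.7262
2 1.0910 -1.2338 -5.0025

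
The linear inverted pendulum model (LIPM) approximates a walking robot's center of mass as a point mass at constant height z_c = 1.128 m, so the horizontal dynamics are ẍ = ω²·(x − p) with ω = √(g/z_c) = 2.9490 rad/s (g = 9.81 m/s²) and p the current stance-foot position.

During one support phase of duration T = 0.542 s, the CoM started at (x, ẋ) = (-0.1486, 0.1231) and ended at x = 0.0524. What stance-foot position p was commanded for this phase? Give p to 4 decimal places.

ωT = 2.9490·0.542 = 1.598358; cosh(ωT) = 2.573567, sinh(ωT) = 2.371339
x(T) = p + (x₀−p)·cosh(ωT) + (ẋ₀/ω)·sinh(ωT) ⇒ p·(1 − cosh) = x(T) − x₀·cosh − (ẋ₀/ω)·sinh
numerator   = 0.0524 − (-0.1486)·2.573567 − (0.1231/2.9490)·2.371339 = 0.335845
denominator = 1 − 2.573567 = -1.573567
p = 0.335845 / -1.573567 = -0.2134

p = -0.2134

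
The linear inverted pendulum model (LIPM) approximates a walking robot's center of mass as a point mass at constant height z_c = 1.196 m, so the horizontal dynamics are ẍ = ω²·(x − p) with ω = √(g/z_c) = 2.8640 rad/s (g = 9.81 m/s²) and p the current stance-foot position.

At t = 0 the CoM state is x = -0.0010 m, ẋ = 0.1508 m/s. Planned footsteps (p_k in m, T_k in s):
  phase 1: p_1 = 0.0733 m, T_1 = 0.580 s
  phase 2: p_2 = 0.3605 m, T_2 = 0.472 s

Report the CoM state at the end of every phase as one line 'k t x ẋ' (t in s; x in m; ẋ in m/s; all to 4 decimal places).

phase 1: p=0.0733, T=0.580, ωT=1.661120, cosh=2.727565, sinh=2.537639; start (x,ẋ)=(-0.001000, 0.150800) → end (x,ẋ)=(0.004258, -0.128681)
phase 2: p=0.3605, T=0.472, ωT=1.351808, cosh=2.061589, sinh=1.802817; start (x,ẋ)=(0.004258, -0.128681) → end (x,ẋ)=(-0.454926, -2.104660)

1 0.5800 0.0043 -0.1287
2 1.0520 -0.4549 -2.1047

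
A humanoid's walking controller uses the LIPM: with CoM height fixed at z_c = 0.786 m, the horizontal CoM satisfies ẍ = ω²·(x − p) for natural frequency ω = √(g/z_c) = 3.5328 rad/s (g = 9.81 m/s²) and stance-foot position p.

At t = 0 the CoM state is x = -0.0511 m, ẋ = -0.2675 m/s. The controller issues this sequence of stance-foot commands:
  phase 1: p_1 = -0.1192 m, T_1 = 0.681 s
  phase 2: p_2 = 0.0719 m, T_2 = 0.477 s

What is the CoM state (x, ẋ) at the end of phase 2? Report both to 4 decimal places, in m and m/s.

x = -0.6877, ẋ = -2.5670

phase 1: p=-0.1192, T=0.681, ωT=2.405837, cosh=5.588947, sinh=5.498757; start (x,ẋ)=(-0.051100, -0.267500) → end (x,ẋ)=(-0.154953, -0.172132)
phase 2: p=0.0719, T=0.477, ωT=1.685146, cosh=2.789327, sinh=2.603909; start (x,ẋ)=(-0.154953, -0.172132) → end (x,ẋ)=(-0.687740, -2.566974)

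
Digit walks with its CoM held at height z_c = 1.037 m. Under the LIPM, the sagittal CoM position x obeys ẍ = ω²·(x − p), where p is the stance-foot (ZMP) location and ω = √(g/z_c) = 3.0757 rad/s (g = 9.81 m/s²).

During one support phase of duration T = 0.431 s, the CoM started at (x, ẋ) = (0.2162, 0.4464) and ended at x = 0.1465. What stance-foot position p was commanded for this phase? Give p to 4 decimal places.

ωT = 3.0757·0.431 = 1.325627; cosh(ωT) = 2.015090, sinh(ωT) = 1.749454
x(T) = p + (x₀−p)·cosh(ωT) + (ẋ₀/ω)·sinh(ωT) ⇒ p·(1 − cosh) = x(T) − x₀·cosh − (ẋ₀/ω)·sinh
numerator   = 0.1465 − (0.2162)·2.015090 − (0.4464/3.0757)·1.749454 = -0.543074
denominator = 1 − 2.015090 = -1.015090
p = -0.543074 / -1.015090 = 0.5350

p = 0.5350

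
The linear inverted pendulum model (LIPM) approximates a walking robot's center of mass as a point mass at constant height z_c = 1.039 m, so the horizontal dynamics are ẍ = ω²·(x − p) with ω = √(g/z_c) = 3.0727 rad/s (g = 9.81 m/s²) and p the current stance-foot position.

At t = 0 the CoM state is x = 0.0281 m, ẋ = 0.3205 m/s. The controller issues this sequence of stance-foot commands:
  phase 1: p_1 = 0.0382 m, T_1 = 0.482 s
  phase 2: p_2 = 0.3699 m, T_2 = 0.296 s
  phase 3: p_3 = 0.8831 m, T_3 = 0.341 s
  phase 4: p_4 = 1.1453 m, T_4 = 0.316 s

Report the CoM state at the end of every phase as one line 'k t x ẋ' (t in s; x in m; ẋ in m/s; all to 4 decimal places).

phase 1: p=0.0382, T=0.482, ωT=1.481041, cosh=2.312462, sinh=2.085061; start (x,ẋ)=(0.028100, 0.320500) → end (x,ẋ)=(0.232328, 0.676436)
phase 2: p=0.3699, T=0.296, ωT=0.909519, cosh=1.442923, sinh=1.040205; start (x,ẋ)=(0.232328, 0.676436) → end (x,ẋ)=(0.400389, 0.536331)
phase 3: p=0.8831, T=0.341, ωT=1.047791, cosh=1.601028, sinh=1.250316; start (x,ẋ)=(0.400389, 0.536331) → end (x,ẋ)=(0.328505, -0.995822)
phase 4: p=1.1453, T=0.316, ωT=0.970973, cosh=1.509614, sinh=1.130899; start (x,ẋ)=(0.328505, -0.995822) → end (x,ẋ)=(-0.454255, -4.341601)

1 0.4820 0.2323 0.6764
2 0.7780 0.4004 0.5363
3 1.1190 0.3285 -0.9958
4 1.4350 -0.4543 -4.3416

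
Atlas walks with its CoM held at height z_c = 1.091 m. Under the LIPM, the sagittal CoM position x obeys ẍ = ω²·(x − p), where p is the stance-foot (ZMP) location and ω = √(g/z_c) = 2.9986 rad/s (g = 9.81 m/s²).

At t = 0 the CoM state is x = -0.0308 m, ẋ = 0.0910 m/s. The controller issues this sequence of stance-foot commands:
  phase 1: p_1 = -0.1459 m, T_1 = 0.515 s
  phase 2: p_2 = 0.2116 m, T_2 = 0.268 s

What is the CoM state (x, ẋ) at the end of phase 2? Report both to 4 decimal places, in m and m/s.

x = 0.4973, ẋ = 1.3124

phase 1: p=-0.1459, T=0.515, ωT=1.544279, cosh=2.449029, sinh=2.235564; start (x,ẋ)=(-0.030800, 0.091000) → end (x,ẋ)=(0.203827, 0.994442)
phase 2: p=0.2116, T=0.268, ωT=0.803625, cosh=1.340663, sinh=0.892960; start (x,ẋ)=(0.203827, 0.994442) → end (x,ẋ)=(0.497316, 1.312398)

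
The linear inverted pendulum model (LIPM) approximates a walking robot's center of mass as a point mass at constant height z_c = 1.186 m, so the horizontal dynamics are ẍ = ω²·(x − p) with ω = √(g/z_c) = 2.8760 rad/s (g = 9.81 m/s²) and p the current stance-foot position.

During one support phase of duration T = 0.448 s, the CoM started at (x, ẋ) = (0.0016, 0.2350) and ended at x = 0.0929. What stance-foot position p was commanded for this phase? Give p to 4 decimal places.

ωT = 2.8760·0.448 = 1.288448; cosh(ωT) = 1.951426, sinh(ωT) = 1.675727
x(T) = p + (x₀−p)·cosh(ωT) + (ẋ₀/ω)·sinh(ωT) ⇒ p·(1 − cosh) = x(T) − x₀·cosh − (ẋ₀/ω)·sinh
numerator   = 0.0929 − (0.0016)·1.951426 − (0.2350/2.8760)·1.675727 = -0.047147
denominator = 1 − 1.951426 = -0.951426
p = -0.047147 / -0.951426 = 0.0496

p = 0.0496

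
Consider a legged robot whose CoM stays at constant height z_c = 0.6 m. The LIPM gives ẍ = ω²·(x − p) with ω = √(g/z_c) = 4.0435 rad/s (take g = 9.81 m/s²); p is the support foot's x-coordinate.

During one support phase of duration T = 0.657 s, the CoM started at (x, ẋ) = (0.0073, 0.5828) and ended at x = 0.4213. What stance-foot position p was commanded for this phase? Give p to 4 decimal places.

p = 0.1060

ωT = 4.0435·0.657 = 2.656579; cosh(ωT) = 7.158830, sinh(ωT) = 7.088642
x(T) = p + (x₀−p)·cosh(ωT) + (ẋ₀/ω)·sinh(ωT) ⇒ p·(1 − cosh) = x(T) − x₀·cosh − (ẋ₀/ω)·sinh
numerator   = 0.4213 − (0.0073)·7.158830 − (0.5828/4.0435)·7.088642 = -0.652664
denominator = 1 − 7.158830 = -6.158830
p = -0.652664 / -6.158830 = 0.1060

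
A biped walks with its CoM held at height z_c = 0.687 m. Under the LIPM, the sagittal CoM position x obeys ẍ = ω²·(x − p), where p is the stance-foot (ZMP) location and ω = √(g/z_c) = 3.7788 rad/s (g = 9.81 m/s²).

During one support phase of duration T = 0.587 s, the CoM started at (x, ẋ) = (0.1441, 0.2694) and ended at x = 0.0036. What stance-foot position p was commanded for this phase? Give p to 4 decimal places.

p = 0.2713

ωT = 3.7788·0.587 = 2.218156; cosh(ωT) = 4.649587, sinh(ωT) = 4.540777
x(T) = p + (x₀−p)·cosh(ωT) + (ẋ₀/ω)·sinh(ωT) ⇒ p·(1 − cosh) = x(T) − x₀·cosh − (ẋ₀/ω)·sinh
numerator   = 0.0036 − (0.1441)·4.649587 − (0.2694/3.7788)·4.540777 = -0.990129
denominator = 1 − 4.649587 = -3.649587
p = -0.990129 / -3.649587 = 0.2713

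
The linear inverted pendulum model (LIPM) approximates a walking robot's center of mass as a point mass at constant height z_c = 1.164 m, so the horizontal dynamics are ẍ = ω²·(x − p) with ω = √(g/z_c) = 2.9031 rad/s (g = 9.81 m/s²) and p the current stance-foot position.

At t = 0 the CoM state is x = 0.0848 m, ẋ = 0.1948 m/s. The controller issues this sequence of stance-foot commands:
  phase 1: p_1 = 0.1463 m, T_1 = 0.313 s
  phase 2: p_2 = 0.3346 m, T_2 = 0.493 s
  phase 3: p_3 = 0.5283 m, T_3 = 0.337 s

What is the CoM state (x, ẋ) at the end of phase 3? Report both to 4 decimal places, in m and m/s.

x = -0.7470, ẋ = -3.4283

phase 1: p=0.1463, T=0.313, ωT=0.908670, cosh=1.442041, sinh=1.038981; start (x,ẋ)=(0.084800, 0.194800) → end (x,ẋ)=(0.127331, 0.095409)
phase 2: p=0.3346, T=0.493, ωT=1.431228, cosh=2.211425, sinh=1.972410; start (x,ẋ)=(0.127331, 0.095409) → end (x,ẋ)=(-0.058938, -0.975854)
phase 3: p=0.5283, T=0.337, ωT=0.978345, cosh=1.517991, sinh=1.142058; start (x,ẋ)=(-0.058938, -0.975854) → end (x,ẋ)=(-0.747016, -3.428331)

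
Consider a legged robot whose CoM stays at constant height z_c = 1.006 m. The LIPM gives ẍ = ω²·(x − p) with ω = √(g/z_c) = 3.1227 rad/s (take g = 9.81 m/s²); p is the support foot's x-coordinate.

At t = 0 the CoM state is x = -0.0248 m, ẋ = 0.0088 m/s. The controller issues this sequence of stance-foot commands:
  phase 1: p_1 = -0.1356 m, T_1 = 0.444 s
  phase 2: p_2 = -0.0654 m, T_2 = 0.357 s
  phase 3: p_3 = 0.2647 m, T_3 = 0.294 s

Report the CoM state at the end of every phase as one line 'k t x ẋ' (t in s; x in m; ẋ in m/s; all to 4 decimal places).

1 0.4440 0.1052 0.6676
2 0.8010 0.5135 1.8519
3 1.0950 1.2501 3.5063

phase 1: p=-0.1356, T=0.444, ωT=1.386479, cosh=2.125346, sinh=1.875392; start (x,ẋ)=(-0.024800, 0.008800) → end (x,ẋ)=(0.105173, 0.667580)
phase 2: p=-0.0654, T=0.357, ωT=1.114804, cosh=1.688475, sinh=1.360495; start (x,ẋ)=(0.105173, 0.667580) → end (x,ẋ)=(0.513459, 1.851858)
phase 3: p=0.2647, T=0.294, ωT=0.918074, cosh=1.451875, sinh=1.052587; start (x,ẋ)=(0.513459, 1.851858) → end (x,ẋ)=(1.250084, 3.506316)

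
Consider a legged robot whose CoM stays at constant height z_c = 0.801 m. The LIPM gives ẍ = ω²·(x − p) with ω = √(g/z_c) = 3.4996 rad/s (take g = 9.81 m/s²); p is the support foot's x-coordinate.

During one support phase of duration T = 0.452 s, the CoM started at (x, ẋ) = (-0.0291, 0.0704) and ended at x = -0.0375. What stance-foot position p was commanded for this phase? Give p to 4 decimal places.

p = 0.0069

ωT = 3.4996·0.452 = 1.581819; cosh(ωT) = 2.534698, sinh(ωT) = 2.329098
x(T) = p + (x₀−p)·cosh(ωT) + (ẋ₀/ω)·sinh(ωT) ⇒ p·(1 − cosh) = x(T) − x₀·cosh − (ẋ₀/ω)·sinh
numerator   = -0.0375 − (-0.0291)·2.534698 − (0.0704/3.4996)·2.329098 = -0.010594
denominator = 1 − 2.534698 = -1.534698
p = -0.010594 / -1.534698 = 0.0069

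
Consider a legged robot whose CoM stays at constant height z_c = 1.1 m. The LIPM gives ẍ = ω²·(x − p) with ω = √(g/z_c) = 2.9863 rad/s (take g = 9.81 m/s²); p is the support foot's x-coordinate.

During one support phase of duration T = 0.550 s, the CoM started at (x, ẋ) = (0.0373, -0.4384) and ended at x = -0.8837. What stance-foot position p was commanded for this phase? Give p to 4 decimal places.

ωT = 2.9863·0.550 = 1.642465; cosh(ωT) = 2.680698, sinh(ωT) = 2.487195
x(T) = p + (x₀−p)·cosh(ωT) + (ẋ₀/ω)·sinh(ωT) ⇒ p·(1 − cosh) = x(T) − x₀·cosh − (ẋ₀/ω)·sinh
numerator   = -0.8837 − (0.0373)·2.680698 − (-0.4384/2.9863)·2.487195 = -0.618560
denominator = 1 − 2.680698 = -1.680698
p = -0.618560 / -1.680698 = 0.3680

p = 0.3680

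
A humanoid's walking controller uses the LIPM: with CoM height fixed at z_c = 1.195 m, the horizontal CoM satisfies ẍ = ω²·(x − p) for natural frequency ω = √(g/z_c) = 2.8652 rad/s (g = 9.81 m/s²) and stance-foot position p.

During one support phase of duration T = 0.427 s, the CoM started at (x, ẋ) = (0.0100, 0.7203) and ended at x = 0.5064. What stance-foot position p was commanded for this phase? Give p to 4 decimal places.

p = -0.1154

ωT = 2.8652·0.427 = 1.223440; cosh(ωT) = 1.846539, sinh(ωT) = 1.552322
x(T) = p + (x₀−p)·cosh(ωT) + (ẋ₀/ω)·sinh(ωT) ⇒ p·(1 − cosh) = x(T) − x₀·cosh − (ẋ₀/ω)·sinh
numerator   = 0.5064 − (0.0100)·1.846539 − (0.7203/2.8652)·1.552322 = 0.097687
denominator = 1 − 1.846539 = -0.846539
p = 0.097687 / -0.846539 = -0.1154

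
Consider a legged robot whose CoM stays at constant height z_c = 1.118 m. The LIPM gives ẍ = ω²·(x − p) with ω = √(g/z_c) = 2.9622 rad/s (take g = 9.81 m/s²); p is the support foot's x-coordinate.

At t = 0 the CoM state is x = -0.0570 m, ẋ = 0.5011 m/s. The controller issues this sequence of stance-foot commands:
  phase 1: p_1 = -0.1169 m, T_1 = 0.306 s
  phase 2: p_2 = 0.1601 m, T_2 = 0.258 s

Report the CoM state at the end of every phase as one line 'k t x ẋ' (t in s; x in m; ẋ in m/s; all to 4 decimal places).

phase 1: p=-0.1169, T=0.306, ωT=0.906433, cosh=1.439720, sinh=1.035757; start (x,ẋ)=(-0.057000, 0.501100) → end (x,ẋ)=(0.144553, 0.905224)
phase 2: p=0.1601, T=0.258, ωT=0.764248, cosh=1.306531, sinh=0.840847; start (x,ẋ)=(0.144553, 0.905224) → end (x,ẋ)=(0.396743, 1.143979)

1 0.3060 0.1446 0.9052
2 0.5640 0.3967 1.1440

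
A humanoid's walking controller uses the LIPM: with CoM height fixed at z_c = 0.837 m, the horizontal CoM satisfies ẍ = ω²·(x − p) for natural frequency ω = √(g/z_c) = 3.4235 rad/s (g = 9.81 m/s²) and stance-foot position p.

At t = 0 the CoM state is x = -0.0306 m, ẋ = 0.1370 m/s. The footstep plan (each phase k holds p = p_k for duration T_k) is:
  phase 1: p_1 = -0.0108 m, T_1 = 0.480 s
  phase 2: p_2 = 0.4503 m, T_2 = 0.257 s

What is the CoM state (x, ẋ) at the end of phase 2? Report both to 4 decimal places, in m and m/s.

x = -0.0775, ẋ = -1.1355

phase 1: p=-0.0108, T=0.480, ωT=1.643280, cosh=2.682726, sinh=2.489381; start (x,ẋ)=(-0.030600, 0.137000) → end (x,ẋ)=(0.035701, 0.198790)
phase 2: p=0.4503, T=0.257, ωT=0.879840, cosh=1.412681, sinh=0.997832; start (x,ẋ)=(0.035701, 0.198790) → end (x,ẋ)=(-0.077456, -1.135475)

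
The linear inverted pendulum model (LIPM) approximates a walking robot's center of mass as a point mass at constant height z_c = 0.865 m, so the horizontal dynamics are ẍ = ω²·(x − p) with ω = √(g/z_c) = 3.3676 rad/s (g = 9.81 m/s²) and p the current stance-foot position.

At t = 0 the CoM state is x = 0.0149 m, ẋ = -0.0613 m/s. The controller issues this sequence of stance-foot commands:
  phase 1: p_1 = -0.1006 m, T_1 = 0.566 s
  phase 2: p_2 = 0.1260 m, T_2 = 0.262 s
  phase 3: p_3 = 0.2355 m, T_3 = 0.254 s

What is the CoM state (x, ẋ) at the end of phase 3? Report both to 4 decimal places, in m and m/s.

x = 1.2813, ẋ = 3.8011

phase 1: p=-0.1006, T=0.566, ωT=1.906062, cosh=3.437605, sinh=3.288940; start (x,ẋ)=(0.014900, -0.061300) → end (x,ẋ)=(0.236575, 1.068534)
phase 2: p=0.1260, T=0.262, ωT=0.882311, cosh=1.415152, sinh=1.001326; start (x,ẋ)=(0.236575, 1.068534) → end (x,ẋ)=(0.600200, 1.885004)
phase 3: p=0.2355, T=0.254, ωT=0.855370, cosh=1.388686, sinh=0.963560; start (x,ẋ)=(0.600200, 1.885004) → end (x,ẋ)=(1.281303, 3.801087)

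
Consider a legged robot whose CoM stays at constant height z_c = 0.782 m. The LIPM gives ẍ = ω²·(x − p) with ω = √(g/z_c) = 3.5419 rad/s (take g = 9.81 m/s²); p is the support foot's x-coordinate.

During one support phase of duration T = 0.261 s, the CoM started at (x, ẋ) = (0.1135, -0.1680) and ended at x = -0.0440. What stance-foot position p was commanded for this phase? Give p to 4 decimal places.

p = 0.3471

ωT = 3.5419·0.261 = 0.924436; cosh(ωT) = 1.458601, sinh(ωT) = 1.061845
x(T) = p + (x₀−p)·cosh(ωT) + (ẋ₀/ω)·sinh(ωT) ⇒ p·(1 − cosh) = x(T) − x₀·cosh − (ẋ₀/ω)·sinh
numerator   = -0.0440 − (0.1135)·1.458601 − (-0.1680/3.5419)·1.061845 = -0.159186
denominator = 1 − 1.458601 = -0.458601
p = -0.159186 / -0.458601 = 0.3471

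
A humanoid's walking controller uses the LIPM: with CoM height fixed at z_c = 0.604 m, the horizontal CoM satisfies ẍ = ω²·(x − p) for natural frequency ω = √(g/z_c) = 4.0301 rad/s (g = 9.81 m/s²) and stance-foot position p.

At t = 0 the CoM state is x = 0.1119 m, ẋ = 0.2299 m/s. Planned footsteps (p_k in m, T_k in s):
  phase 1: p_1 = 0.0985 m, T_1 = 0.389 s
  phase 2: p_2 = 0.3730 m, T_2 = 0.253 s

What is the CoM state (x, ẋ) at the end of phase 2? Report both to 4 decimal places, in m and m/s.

phase 1: p=0.0985, T=0.389, ωT=1.567709, cosh=2.502085, sinh=2.293563; start (x,ẋ)=(0.111900, 0.229900) → end (x,ẋ)=(0.262866, 0.699089)
phase 2: p=0.3730, T=0.253, ωT=1.019615, cosh=1.566431, sinh=1.205697; start (x,ẋ)=(0.262866, 0.699089) → end (x,ẋ)=(0.409631, 0.559925)

x = 0.4096, ẋ = 0.5599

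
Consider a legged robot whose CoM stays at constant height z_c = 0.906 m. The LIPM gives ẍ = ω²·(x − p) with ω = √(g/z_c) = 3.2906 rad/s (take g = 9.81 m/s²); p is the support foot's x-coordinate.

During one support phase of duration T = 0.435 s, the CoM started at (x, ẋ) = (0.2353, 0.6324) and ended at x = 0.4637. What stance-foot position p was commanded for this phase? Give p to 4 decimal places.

ωT = 3.2906·0.435 = 1.431411; cosh(ωT) = 2.211785, sinh(ωT) = 1.972814
x(T) = p + (x₀−p)·cosh(ωT) + (ẋ₀/ω)·sinh(ωT) ⇒ p·(1 − cosh) = x(T) − x₀·cosh − (ẋ₀/ω)·sinh
numerator   = 0.4637 − (0.2353)·2.211785 − (0.6324/3.2906)·1.972814 = -0.435876
denominator = 1 − 2.211785 = -1.211785
p = -0.435876 / -1.211785 = 0.3597

p = 0.3597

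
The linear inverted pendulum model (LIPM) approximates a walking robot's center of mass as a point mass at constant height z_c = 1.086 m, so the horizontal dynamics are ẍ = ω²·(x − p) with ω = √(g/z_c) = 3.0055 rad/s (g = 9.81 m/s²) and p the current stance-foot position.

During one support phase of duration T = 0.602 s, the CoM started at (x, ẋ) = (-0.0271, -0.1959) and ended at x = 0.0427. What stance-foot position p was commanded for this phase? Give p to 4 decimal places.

p = -0.1505

ωT = 3.0055·0.602 = 1.809311; cosh(ωT) = 3.135003, sinh(ωT) = 2.971236
x(T) = p + (x₀−p)·cosh(ωT) + (ẋ₀/ω)·sinh(ωT) ⇒ p·(1 − cosh) = x(T) − x₀·cosh − (ẋ₀/ω)·sinh
numerator   = 0.0427 − (-0.0271)·3.135003 − (-0.1959/3.0055)·2.971236 = 0.321325
denominator = 1 − 3.135003 = -2.135003
p = 0.321325 / -2.135003 = -0.1505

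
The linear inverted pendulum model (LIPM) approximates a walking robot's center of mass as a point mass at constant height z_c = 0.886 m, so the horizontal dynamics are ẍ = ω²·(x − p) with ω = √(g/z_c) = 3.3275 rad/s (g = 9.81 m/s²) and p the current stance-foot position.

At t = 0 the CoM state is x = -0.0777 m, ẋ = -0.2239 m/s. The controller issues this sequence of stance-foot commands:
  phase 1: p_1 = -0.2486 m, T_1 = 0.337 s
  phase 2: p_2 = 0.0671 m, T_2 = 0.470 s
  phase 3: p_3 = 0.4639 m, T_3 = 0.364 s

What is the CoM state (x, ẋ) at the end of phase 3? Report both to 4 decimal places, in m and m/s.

x = -0.2504, ẋ = -1.9341

phase 1: p=-0.2486, T=0.337, ωT=1.121368, cosh=1.697441, sinh=1.371607; start (x,ẋ)=(-0.077700, -0.223900) → end (x,ẋ)=(-0.050800, 0.399934)
phase 2: p=0.0671, T=0.470, ωT=1.563925, cosh=2.493425, sinh=2.284112; start (x,ẋ)=(-0.050800, 0.399934) → end (x,ẋ)=(0.047655, 0.101124)
phase 3: p=0.4639, T=0.364, ωT=1.211210, cosh=1.827691, sinh=1.529854; start (x,ẋ)=(0.047655, 0.101124) → end (x,ẋ)=(-0.250374, -1.934110)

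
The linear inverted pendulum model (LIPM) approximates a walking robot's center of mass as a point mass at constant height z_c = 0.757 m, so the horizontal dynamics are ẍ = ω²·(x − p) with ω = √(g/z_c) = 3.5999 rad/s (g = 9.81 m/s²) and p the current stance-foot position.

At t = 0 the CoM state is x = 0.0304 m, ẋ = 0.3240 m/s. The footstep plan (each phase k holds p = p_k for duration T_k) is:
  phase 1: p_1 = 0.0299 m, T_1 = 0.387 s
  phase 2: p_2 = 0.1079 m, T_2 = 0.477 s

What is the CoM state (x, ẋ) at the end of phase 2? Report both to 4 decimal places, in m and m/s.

phase 1: p=0.0299, T=0.387, ωT=1.393161, cosh=2.137926, sinh=1.889637; start (x,ẋ)=(0.030400, 0.324000) → end (x,ẋ)=(0.201041, 0.696089)
phase 2: p=0.1079, T=0.477, ωT=1.717152, cosh=2.874112, sinh=2.694536; start (x,ẋ)=(0.201041, 0.696089) → end (x,ẋ)=(0.896622, 2.904112)

x = 0.8966, ẋ = 2.9041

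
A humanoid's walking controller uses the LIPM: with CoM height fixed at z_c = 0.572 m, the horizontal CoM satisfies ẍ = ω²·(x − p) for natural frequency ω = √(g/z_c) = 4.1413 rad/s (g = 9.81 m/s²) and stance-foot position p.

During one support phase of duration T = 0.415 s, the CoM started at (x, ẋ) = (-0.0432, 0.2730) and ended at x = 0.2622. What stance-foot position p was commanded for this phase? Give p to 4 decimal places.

ωT = 4.1413·0.415 = 1.718640; cosh(ωT) = 2.878123, sinh(ωT) = 2.698813
x(T) = p + (x₀−p)·cosh(ωT) + (ẋ₀/ω)·sinh(ωT) ⇒ p·(1 − cosh) = x(T) − x₀·cosh − (ẋ₀/ω)·sinh
numerator   = 0.2622 − (-0.0432)·2.878123 − (0.2730/4.1413)·2.698813 = 0.208626
denominator = 1 − 2.878123 = -1.878123
p = 0.208626 / -1.878123 = -0.1111

p = -0.1111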